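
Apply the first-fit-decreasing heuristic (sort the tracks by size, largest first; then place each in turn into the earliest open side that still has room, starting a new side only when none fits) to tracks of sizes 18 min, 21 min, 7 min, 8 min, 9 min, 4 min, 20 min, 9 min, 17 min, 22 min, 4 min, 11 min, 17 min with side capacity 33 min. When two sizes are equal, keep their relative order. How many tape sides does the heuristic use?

6

Sorted descending: 22, 21, 20, 18, 17, 17, 11, 9, 9, 8, 7, 4, 4.
  22 → side 1 (new)  [load 22/33]
  21 → side 2 (new)  [load 21/33]
  20 → side 3 (new)  [load 20/33]
  18 → side 4 (new)  [load 18/33]
  17 → side 5 (new)  [load 17/33]
  17 → side 6 (new)  [load 17/33]
  11 → side 1  [load 33/33]
  9 → side 2  [load 30/33]
  9 → side 3  [load 29/33]
  8 → side 4  [load 26/33]
  7 → side 4  [load 33/33]
  4 → side 3  [load 33/33]
  4 → side 5  [load 21/33]
6 tape sides opened.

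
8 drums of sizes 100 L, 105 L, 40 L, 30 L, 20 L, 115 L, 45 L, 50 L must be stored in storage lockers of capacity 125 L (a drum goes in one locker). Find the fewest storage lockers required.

Total = 115 + 105 + 100 + 50 + 45 + 40 + 30 + 20 = 505 L.
Lower bound: ⌈505/125⌉ = 5 storage lockers.
A packing using 5 storage lockers:
  locker 1: 115 = 115
  locker 2: 105 + 20 = 125
  locker 3: 100 = 100
  locker 4: 50 + 45 + 30 = 125
  locker 5: 40 = 40
This matches the lower bound, so 5 is optimal.

5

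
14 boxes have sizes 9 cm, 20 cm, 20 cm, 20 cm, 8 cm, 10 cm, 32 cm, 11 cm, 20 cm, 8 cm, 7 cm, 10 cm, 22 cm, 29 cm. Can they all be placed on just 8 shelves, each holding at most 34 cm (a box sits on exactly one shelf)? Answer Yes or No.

Yes

A valid assignment using 8 shelves:
  shelf 1: 32 = 32
  shelf 2: 29 = 29
  shelf 3: 22 + 11 = 33
  shelf 4: 20 + 10 = 30
  shelf 5: 20 + 10 = 30
  shelf 6: 20 + 9 = 29
  shelf 7: 20 + 8 = 28
  shelf 8: 8 + 7 = 15
Every load is within 34 cm, so 8 shelves suffice.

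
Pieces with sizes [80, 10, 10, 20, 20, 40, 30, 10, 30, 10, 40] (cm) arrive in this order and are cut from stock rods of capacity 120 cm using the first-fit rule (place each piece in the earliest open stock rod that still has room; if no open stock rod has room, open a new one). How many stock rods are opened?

  80 → stock rod 1 (new)  [load 80/120]
  10 → stock rod 1  [load 90/120]
  10 → stock rod 1  [load 100/120]
  20 → stock rod 1  [load 120/120]
  20 → stock rod 2 (new)  [load 20/120]
  40 → stock rod 2  [load 60/120]
  30 → stock rod 2  [load 90/120]
  10 → stock rod 2  [load 100/120]
  30 → stock rod 3 (new)  [load 30/120]
  10 → stock rod 2  [load 110/120]
  40 → stock rod 3  [load 70/120]
3 stock rods opened.

3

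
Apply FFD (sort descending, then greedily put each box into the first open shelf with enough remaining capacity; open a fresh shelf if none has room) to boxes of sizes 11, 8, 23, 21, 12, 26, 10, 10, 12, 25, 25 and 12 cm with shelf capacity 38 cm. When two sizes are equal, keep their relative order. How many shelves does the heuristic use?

6

Sorted descending: 26, 25, 25, 23, 21, 12, 12, 12, 11, 10, 10, 8.
  26 → shelf 1 (new)  [load 26/38]
  25 → shelf 2 (new)  [load 25/38]
  25 → shelf 3 (new)  [load 25/38]
  23 → shelf 4 (new)  [load 23/38]
  21 → shelf 5 (new)  [load 21/38]
  12 → shelf 1  [load 38/38]
  12 → shelf 2  [load 37/38]
  12 → shelf 3  [load 37/38]
  11 → shelf 4  [load 34/38]
  10 → shelf 5  [load 31/38]
  10 → shelf 6 (new)  [load 10/38]
  8 → shelf 6  [load 18/38]
6 shelves opened.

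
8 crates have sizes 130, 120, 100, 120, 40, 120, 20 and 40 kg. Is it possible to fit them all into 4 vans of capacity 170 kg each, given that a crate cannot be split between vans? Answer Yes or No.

No

Total = 690 kg; ⌈690/170⌉ = 5.
At least 5 vans are required, but only 4 are allowed.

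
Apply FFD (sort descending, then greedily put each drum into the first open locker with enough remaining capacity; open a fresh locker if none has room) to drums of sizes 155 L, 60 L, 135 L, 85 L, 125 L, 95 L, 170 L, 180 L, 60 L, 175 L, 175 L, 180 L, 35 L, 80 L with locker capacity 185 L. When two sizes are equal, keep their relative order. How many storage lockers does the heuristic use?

Sorted descending: 180, 180, 175, 175, 170, 155, 135, 125, 95, 85, 80, 60, 60, 35.
  180 → locker 1 (new)  [load 180/185]
  180 → locker 2 (new)  [load 180/185]
  175 → locker 3 (new)  [load 175/185]
  175 → locker 4 (new)  [load 175/185]
  170 → locker 5 (new)  [load 170/185]
  155 → locker 6 (new)  [load 155/185]
  135 → locker 7 (new)  [load 135/185]
  125 → locker 8 (new)  [load 125/185]
  95 → locker 9 (new)  [load 95/185]
  85 → locker 9  [load 180/185]
  80 → locker 10 (new)  [load 80/185]
  60 → locker 8  [load 185/185]
  60 → locker 10  [load 140/185]
  35 → locker 7  [load 170/185]
10 storage lockers opened.

10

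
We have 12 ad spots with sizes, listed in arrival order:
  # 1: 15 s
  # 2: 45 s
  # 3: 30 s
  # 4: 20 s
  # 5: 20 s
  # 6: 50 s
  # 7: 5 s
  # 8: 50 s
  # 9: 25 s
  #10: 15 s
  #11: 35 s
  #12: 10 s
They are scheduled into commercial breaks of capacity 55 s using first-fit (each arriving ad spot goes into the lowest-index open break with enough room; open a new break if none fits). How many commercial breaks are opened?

7

  15 → break 1 (new)  [load 15/55]
  45 → break 2 (new)  [load 45/55]
  30 → break 1  [load 45/55]
  20 → break 3 (new)  [load 20/55]
  20 → break 3  [load 40/55]
  50 → break 4 (new)  [load 50/55]
  5 → break 1  [load 50/55]
  50 → break 5 (new)  [load 50/55]
  25 → break 6 (new)  [load 25/55]
  15 → break 3  [load 55/55]
  35 → break 7 (new)  [load 35/55]
  10 → break 2  [load 55/55]
7 commercial breaks opened.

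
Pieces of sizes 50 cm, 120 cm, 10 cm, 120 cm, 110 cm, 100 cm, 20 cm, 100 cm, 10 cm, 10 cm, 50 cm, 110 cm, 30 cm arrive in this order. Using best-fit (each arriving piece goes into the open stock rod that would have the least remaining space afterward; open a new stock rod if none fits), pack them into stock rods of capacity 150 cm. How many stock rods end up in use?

  50 → stock rod 1 (new)  [load 50/150]
  120 → stock rod 2 (new)  [load 120/150]
  10 → stock rod 2  [load 130/150]
  120 → stock rod 3 (new)  [load 120/150]
  110 → stock rod 4 (new)  [load 110/150]
  100 → stock rod 1  [load 150/150]
  20 → stock rod 2  [load 150/150]
  100 → stock rod 5 (new)  [load 100/150]
  10 → stock rod 3  [load 130/150]
  10 → stock rod 3  [load 140/150]
  50 → stock rod 5  [load 150/150]
  110 → stock rod 6 (new)  [load 110/150]
  30 → stock rod 4  [load 140/150]
6 stock rods opened.

6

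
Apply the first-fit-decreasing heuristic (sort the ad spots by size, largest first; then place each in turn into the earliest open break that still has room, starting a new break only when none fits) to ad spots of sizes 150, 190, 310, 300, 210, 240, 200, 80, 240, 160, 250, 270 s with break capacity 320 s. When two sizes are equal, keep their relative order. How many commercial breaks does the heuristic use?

10

Sorted descending: 310, 300, 270, 250, 240, 240, 210, 200, 190, 160, 150, 80.
  310 → break 1 (new)  [load 310/320]
  300 → break 2 (new)  [load 300/320]
  270 → break 3 (new)  [load 270/320]
  250 → break 4 (new)  [load 250/320]
  240 → break 5 (new)  [load 240/320]
  240 → break 6 (new)  [load 240/320]
  210 → break 7 (new)  [load 210/320]
  200 → break 8 (new)  [load 200/320]
  190 → break 9 (new)  [load 190/320]
  160 → break 10 (new)  [load 160/320]
  150 → break 10  [load 310/320]
  80 → break 5  [load 320/320]
10 commercial breaks opened.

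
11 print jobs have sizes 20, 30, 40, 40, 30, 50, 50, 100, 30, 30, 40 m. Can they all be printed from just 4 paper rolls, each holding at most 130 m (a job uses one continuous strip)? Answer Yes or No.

Yes

A valid assignment using 4 paper rolls:
  roll 1: 100 + 30 = 130
  roll 2: 50 + 50 + 30 = 130
  roll 3: 40 + 40 + 40 = 120
  roll 4: 30 + 30 + 20 = 80
Every load is within 130 m, so 4 paper rolls suffice.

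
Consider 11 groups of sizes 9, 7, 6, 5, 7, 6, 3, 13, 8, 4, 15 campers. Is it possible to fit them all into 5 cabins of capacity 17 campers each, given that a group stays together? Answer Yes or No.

A valid assignment using 5 cabins:
  cabin 1: 15 = 15
  cabin 2: 13 + 4 = 17
  cabin 3: 9 + 8 = 17
  cabin 4: 7 + 7 + 3 = 17
  cabin 5: 6 + 6 + 5 = 17
Every load is within 17 campers, so 5 cabins suffice.

Yes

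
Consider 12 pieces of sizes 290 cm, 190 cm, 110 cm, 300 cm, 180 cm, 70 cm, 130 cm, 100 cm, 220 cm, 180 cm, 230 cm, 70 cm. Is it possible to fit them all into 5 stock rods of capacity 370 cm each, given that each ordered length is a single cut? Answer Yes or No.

Total = 2070 cm; ⌈2070/370⌉ = 6.
At least 6 stock rods are required, but only 5 are allowed.

No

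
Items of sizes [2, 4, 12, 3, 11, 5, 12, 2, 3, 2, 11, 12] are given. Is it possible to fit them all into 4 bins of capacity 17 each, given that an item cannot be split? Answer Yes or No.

No

Total = 79; ⌈79/17⌉ = 5.
At least 5 bins are required, but only 4 are allowed.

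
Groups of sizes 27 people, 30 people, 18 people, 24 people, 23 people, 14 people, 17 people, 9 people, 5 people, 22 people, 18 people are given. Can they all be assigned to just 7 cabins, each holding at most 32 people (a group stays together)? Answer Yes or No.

Total = 207 people; ⌈207/32⌉ = 7.
8 groups each exceed half the capacity and cannot share a cabin, forcing at least 8 cabins.
At least 8 cabins are required, but only 7 are allowed.

No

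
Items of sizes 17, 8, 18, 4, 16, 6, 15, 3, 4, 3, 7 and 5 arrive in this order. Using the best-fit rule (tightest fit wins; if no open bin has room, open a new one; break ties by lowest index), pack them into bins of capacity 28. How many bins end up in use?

  17 → bin 1 (new)  [load 17/28]
  8 → bin 1  [load 25/28]
  18 → bin 2 (new)  [load 18/28]
  4 → bin 2  [load 22/28]
  16 → bin 3 (new)  [load 16/28]
  6 → bin 2  [load 28/28]
  15 → bin 4 (new)  [load 15/28]
  3 → bin 1  [load 28/28]
  4 → bin 3  [load 20/28]
  3 → bin 3  [load 23/28]
  7 → bin 4  [load 22/28]
  5 → bin 3  [load 28/28]
4 bins opened.

4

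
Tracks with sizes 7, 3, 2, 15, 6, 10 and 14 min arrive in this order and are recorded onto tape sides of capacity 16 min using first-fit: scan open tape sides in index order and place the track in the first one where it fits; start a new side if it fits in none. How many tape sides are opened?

  7 → side 1 (new)  [load 7/16]
  3 → side 1  [load 10/16]
  2 → side 1  [load 12/16]
  15 → side 2 (new)  [load 15/16]
  6 → side 3 (new)  [load 6/16]
  10 → side 3  [load 16/16]
  14 → side 4 (new)  [load 14/16]
4 tape sides opened.

4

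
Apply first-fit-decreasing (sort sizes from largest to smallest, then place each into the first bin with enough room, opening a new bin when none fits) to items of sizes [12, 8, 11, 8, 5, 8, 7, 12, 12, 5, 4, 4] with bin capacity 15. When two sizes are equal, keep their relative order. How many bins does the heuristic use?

Sorted descending: 12, 12, 12, 11, 8, 8, 8, 7, 5, 5, 4, 4.
  12 → bin 1 (new)  [load 12/15]
  12 → bin 2 (new)  [load 12/15]
  12 → bin 3 (new)  [load 12/15]
  11 → bin 4 (new)  [load 11/15]
  8 → bin 5 (new)  [load 8/15]
  8 → bin 6 (new)  [load 8/15]
  8 → bin 7 (new)  [load 8/15]
  7 → bin 5  [load 15/15]
  5 → bin 6  [load 13/15]
  5 → bin 7  [load 13/15]
  4 → bin 4  [load 15/15]
  4 → bin 8 (new)  [load 4/15]
8 bins opened.

8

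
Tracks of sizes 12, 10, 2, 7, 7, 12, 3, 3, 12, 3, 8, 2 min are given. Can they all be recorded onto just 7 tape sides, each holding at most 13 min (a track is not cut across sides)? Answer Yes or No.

Yes

A valid assignment using 7 tape sides:
  side 1: 12 = 12
  side 2: 12 = 12
  side 3: 12 = 12
  side 4: 10 + 3 = 13
  side 5: 8 + 3 + 2 = 13
  side 6: 7 + 3 + 2 = 12
  side 7: 7 = 7
Every load is within 13 min, so 7 tape sides suffice.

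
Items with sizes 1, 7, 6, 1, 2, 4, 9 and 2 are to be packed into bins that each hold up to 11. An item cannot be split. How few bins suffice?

Total = 9 + 7 + 6 + 4 + 2 + 2 + 1 + 1 = 32.
Lower bound: ⌈32/11⌉ = 3 bins.
A packing using 3 bins:
  bin 1: 9 + 2 = 11
  bin 2: 7 + 4 = 11
  bin 3: 6 + 2 + 1 + 1 = 10
This matches the lower bound, so 3 is optimal.

3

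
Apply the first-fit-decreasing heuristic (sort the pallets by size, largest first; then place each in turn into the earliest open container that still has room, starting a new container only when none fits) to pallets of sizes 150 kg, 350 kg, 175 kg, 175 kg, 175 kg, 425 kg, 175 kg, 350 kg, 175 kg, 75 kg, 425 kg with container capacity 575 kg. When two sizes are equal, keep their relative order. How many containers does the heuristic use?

Sorted descending: 425, 425, 350, 350, 175, 175, 175, 175, 175, 150, 75.
  425 → container 1 (new)  [load 425/575]
  425 → container 2 (new)  [load 425/575]
  350 → container 3 (new)  [load 350/575]
  350 → container 4 (new)  [load 350/575]
  175 → container 3  [load 525/575]
  175 → container 4  [load 525/575]
  175 → container 5 (new)  [load 175/575]
  175 → container 5  [load 350/575]
  175 → container 5  [load 525/575]
  150 → container 1  [load 575/575]
  75 → container 2  [load 500/575]
5 containers opened.

5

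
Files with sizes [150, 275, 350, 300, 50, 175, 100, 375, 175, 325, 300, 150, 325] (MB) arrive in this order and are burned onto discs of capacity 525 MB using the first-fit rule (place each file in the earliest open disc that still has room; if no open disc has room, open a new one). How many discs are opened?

  150 → disc 1 (new)  [load 150/525]
  275 → disc 1  [load 425/525]
  350 → disc 2 (new)  [load 350/525]
  300 → disc 3 (new)  [load 300/525]
  50 → disc 1  [load 475/525]
  175 → disc 2  [load 525/525]
  100 → disc 3  [load 400/525]
  375 → disc 4 (new)  [load 375/525]
  175 → disc 5 (new)  [load 175/525]
  325 → disc 5  [load 500/525]
  300 → disc 6 (new)  [load 300/525]
  150 → disc 4  [load 525/525]
  325 → disc 7 (new)  [load 325/525]
7 discs opened.

7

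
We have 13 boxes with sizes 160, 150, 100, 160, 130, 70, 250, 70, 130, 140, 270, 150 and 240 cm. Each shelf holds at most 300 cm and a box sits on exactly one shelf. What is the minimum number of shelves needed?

Total = 270 + 250 + 240 + 160 + 160 + 150 + 150 + 140 + 130 + 130 + 100 + 70 + 70 = 2020 cm.
Lower bound: ⌈2020/300⌉ = 7 shelves.
A packing using 8 shelves:
  shelf 1: 270 = 270
  shelf 2: 250 = 250
  shelf 3: 240 = 240
  shelf 4: 160 + 140 = 300
  shelf 5: 160 + 130 = 290
  shelf 6: 150 + 150 = 300
  shelf 7: 130 + 100 + 70 = 300
  shelf 8: 70 = 70
No arrangement into 7 shelves stays within capacity, so 8 is optimal.

8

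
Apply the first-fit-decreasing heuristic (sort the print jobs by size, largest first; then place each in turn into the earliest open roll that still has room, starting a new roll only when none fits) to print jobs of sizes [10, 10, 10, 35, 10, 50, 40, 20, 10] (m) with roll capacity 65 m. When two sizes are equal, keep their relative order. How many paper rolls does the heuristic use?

4

Sorted descending: 50, 40, 35, 20, 10, 10, 10, 10, 10.
  50 → roll 1 (new)  [load 50/65]
  40 → roll 2 (new)  [load 40/65]
  35 → roll 3 (new)  [load 35/65]
  20 → roll 2  [load 60/65]
  10 → roll 1  [load 60/65]
  10 → roll 3  [load 45/65]
  10 → roll 3  [load 55/65]
  10 → roll 3  [load 65/65]
  10 → roll 4 (new)  [load 10/65]
4 paper rolls opened.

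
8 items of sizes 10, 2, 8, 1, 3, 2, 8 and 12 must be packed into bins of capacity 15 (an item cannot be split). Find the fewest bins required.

4

Total = 12 + 10 + 8 + 8 + 3 + 2 + 2 + 1 = 46.
Lower bound: ⌈46/15⌉ = 4 bins.
A packing using 4 bins:
  bin 1: 12 + 3 = 15
  bin 2: 10 + 2 + 2 + 1 = 15
  bin 3: 8 = 8
  bin 4: 8 = 8
This matches the lower bound, so 4 is optimal.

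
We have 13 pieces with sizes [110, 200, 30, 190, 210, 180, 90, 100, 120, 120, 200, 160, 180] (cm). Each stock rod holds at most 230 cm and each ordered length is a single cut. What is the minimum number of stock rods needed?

10

Total = 210 + 200 + 200 + 190 + 180 + 180 + 160 + 120 + 120 + 110 + 100 + 90 + 30 = 1890 cm.
Lower bound: ⌈1890/230⌉ = 9 stock rods.
A packing using 10 stock rods:
  stock rod 1: 210 = 210
  stock rod 2: 200 + 30 = 230
  stock rod 3: 200 = 200
  stock rod 4: 190 = 190
  stock rod 5: 180 = 180
  stock rod 6: 180 = 180
  stock rod 7: 160 = 160
  stock rod 8: 120 + 110 = 230
  stock rod 9: 120 + 100 = 220
  stock rod 10: 90 = 90
No arrangement into 9 stock rods stays within capacity, so 10 is optimal.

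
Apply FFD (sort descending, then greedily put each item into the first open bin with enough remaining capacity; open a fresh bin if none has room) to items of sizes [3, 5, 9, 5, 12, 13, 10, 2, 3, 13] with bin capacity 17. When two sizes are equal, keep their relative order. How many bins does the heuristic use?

5

Sorted descending: 13, 13, 12, 10, 9, 5, 5, 3, 3, 2.
  13 → bin 1 (new)  [load 13/17]
  13 → bin 2 (new)  [load 13/17]
  12 → bin 3 (new)  [load 12/17]
  10 → bin 4 (new)  [load 10/17]
  9 → bin 5 (new)  [load 9/17]
  5 → bin 3  [load 17/17]
  5 → bin 4  [load 15/17]
  3 → bin 1  [load 16/17]
  3 → bin 2  [load 16/17]
  2 → bin 4  [load 17/17]
5 bins opened.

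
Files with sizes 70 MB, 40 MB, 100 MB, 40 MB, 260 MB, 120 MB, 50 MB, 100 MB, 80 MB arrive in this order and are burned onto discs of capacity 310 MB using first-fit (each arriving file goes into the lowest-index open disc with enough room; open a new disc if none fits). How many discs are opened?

  70 → disc 1 (new)  [load 70/310]
  40 → disc 1  [load 110/310]
  100 → disc 1  [load 210/310]
  40 → disc 1  [load 250/310]
  260 → disc 2 (new)  [load 260/310]
  120 → disc 3 (new)  [load 120/310]
  50 → disc 1  [load 300/310]
  100 → disc 3  [load 220/310]
  80 → disc 3  [load 300/310]
3 discs opened.

3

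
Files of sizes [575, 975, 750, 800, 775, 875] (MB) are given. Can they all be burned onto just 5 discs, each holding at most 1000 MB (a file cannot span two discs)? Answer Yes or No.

No

Total = 4750 MB; ⌈4750/1000⌉ = 5.
6 files each exceed half the capacity and cannot share a disc, forcing at least 6 discs.
At least 6 discs are required, but only 5 are allowed.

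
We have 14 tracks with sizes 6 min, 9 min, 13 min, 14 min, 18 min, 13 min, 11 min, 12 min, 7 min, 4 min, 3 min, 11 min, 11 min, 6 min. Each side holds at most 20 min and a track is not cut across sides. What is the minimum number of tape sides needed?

8

Total = 18 + 14 + 13 + 13 + 12 + 11 + 11 + 11 + 9 + 7 + 6 + 6 + 4 + 3 = 138 min.
Lower bound: ⌈138/20⌉ = 7 tape sides.
Also, 8 tracks each exceed 10 min, and no two of those can share a side, so at least 8 tape sides are needed.
A packing using 8 tape sides:
  side 1: 18 = 18
  side 2: 14 + 6 = 20
  side 3: 13 + 7 = 20
  side 4: 13 + 6 = 19
  side 5: 12 + 4 + 3 = 19
  side 6: 11 + 9 = 20
  side 7: 11 = 11
  side 8: 11 = 11
This matches the lower bound, so 8 is optimal.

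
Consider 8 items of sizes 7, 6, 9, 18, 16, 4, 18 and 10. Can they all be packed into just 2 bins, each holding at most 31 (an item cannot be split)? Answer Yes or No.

No

Total = 88; ⌈88/31⌉ = 3.
At least 3 bins are required, but only 2 are allowed.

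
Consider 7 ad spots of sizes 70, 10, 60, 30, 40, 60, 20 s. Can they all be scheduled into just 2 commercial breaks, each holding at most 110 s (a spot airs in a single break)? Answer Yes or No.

No

Total = 290 s; ⌈290/110⌉ = 3.
At least 3 commercial breaks are required, but only 2 are allowed.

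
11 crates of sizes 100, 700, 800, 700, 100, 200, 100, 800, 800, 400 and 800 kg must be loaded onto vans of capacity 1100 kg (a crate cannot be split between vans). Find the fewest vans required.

Total = 800 + 800 + 800 + 800 + 700 + 700 + 400 + 200 + 100 + 100 + 100 = 5500 kg.
Lower bound: ⌈5500/1100⌉ = 5 vans.
Also, 6 crates each exceed 550 kg, and no two of those can share a van, so at least 6 vans are needed.
A packing using 6 vans:
  van 1: 800 + 200 + 100 = 1100
  van 2: 800 + 100 + 100 = 1000
  van 3: 800 = 800
  van 4: 800 = 800
  van 5: 700 + 400 = 1100
  van 6: 700 = 700
This matches the lower bound, so 6 is optimal.

6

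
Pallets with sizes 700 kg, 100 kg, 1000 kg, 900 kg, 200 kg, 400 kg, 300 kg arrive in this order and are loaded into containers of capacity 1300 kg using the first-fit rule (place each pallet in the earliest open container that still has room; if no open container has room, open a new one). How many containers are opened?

  700 → container 1 (new)  [load 700/1300]
  100 → container 1  [load 800/1300]
  1000 → container 2 (new)  [load 1000/1300]
  900 → container 3 (new)  [load 900/1300]
  200 → container 1  [load 1000/1300]
  400 → container 3  [load 1300/1300]
  300 → container 1  [load 1300/1300]
3 containers opened.

3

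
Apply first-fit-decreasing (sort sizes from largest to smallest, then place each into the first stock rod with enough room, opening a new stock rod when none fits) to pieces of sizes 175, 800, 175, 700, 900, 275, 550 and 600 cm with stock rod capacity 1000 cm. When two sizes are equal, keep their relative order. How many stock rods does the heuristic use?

5

Sorted descending: 900, 800, 700, 600, 550, 275, 175, 175.
  900 → stock rod 1 (new)  [load 900/1000]
  800 → stock rod 2 (new)  [load 800/1000]
  700 → stock rod 3 (new)  [load 700/1000]
  600 → stock rod 4 (new)  [load 600/1000]
  550 → stock rod 5 (new)  [load 550/1000]
  275 → stock rod 3  [load 975/1000]
  175 → stock rod 2  [load 975/1000]
  175 → stock rod 4  [load 775/1000]
5 stock rods opened.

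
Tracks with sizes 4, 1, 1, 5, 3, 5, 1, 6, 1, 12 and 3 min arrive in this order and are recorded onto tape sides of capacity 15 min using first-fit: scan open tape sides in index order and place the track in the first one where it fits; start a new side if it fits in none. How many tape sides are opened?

  4 → side 1 (new)  [load 4/15]
  1 → side 1  [load 5/15]
  1 → side 1  [load 6/15]
  5 → side 1  [load 11/15]
  3 → side 1  [load 14/15]
  5 → side 2 (new)  [load 5/15]
  1 → side 1  [load 15/15]
  6 → side 2  [load 11/15]
  1 → side 2  [load 12/15]
  12 → side 3 (new)  [load 12/15]
  3 → side 2  [load 15/15]
3 tape sides opened.

3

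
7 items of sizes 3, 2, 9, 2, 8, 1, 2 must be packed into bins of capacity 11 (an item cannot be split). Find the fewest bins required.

Total = 9 + 8 + 3 + 2 + 2 + 2 + 1 = 27.
Lower bound: ⌈27/11⌉ = 3 bins.
A packing using 3 bins:
  bin 1: 9 + 2 = 11
  bin 2: 8 + 3 = 11
  bin 3: 2 + 2 + 1 = 5
This matches the lower bound, so 3 is optimal.

3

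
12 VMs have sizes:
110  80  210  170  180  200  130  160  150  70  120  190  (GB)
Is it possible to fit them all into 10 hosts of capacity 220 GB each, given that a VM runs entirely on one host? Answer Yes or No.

A valid assignment using 10 hosts:
  host 1: 210 = 210
  host 2: 200 = 200
  host 3: 190 = 190
  host 4: 180 = 180
  host 5: 170 = 170
  host 6: 160 = 160
  host 7: 150 + 70 = 220
  host 8: 130 + 80 = 210
  host 9: 120 = 120
  host 10: 110 = 110
Every load is within 220 GB, so 10 hosts suffice.

Yes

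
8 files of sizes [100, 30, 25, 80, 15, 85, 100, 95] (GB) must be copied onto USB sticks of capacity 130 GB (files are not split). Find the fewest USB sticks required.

5

Total = 100 + 100 + 95 + 85 + 80 + 30 + 25 + 15 = 530 GB.
Lower bound: ⌈530/130⌉ = 5 USB sticks.
A packing using 5 USB sticks:
  USB stick 1: 100 + 30 = 130
  USB stick 2: 100 + 25 = 125
  USB stick 3: 95 + 15 = 110
  USB stick 4: 85 = 85
  USB stick 5: 80 = 80
This matches the lower bound, so 5 is optimal.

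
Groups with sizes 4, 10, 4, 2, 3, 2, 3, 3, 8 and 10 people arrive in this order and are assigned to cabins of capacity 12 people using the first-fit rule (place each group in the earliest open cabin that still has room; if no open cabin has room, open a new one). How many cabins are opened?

  4 → cabin 1 (new)  [load 4/12]
  10 → cabin 2 (new)  [load 10/12]
  4 → cabin 1  [load 8/12]
  2 → cabin 1  [load 10/12]
  3 → cabin 3 (new)  [load 3/12]
  2 → cabin 1  [load 12/12]
  3 → cabin 3  [load 6/12]
  3 → cabin 3  [load 9/12]
  8 → cabin 4 (new)  [load 8/12]
  10 → cabin 5 (new)  [load 10/12]
5 cabins opened.

5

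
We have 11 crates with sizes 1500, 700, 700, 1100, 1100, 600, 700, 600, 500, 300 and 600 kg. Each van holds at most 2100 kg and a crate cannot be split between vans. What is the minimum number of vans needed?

Total = 1500 + 1100 + 1100 + 700 + 700 + 700 + 600 + 600 + 600 + 500 + 300 = 8400 kg.
Lower bound: ⌈8400/2100⌉ = 4 vans.
A packing using 5 vans:
  van 1: 1500 + 600 = 2100
  van 2: 1100 + 700 + 300 = 2100
  van 3: 1100 + 700 = 1800
  van 4: 700 + 600 + 600 = 1900
  van 5: 500 = 500
No arrangement into 4 vans stays within capacity, so 5 is optimal.

5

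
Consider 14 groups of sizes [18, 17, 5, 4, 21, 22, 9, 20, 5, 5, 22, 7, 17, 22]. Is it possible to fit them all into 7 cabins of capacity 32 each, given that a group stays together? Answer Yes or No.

No

Total = 194; ⌈194/32⌉ = 7.
8 groups each exceed half the capacity and cannot share a cabin, forcing at least 8 cabins.
At least 8 cabins are required, but only 7 are allowed.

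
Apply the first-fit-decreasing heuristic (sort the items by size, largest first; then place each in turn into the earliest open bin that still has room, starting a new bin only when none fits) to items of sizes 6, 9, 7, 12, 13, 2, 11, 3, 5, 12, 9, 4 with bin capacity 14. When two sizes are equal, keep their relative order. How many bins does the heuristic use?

7

Sorted descending: 13, 12, 12, 11, 9, 9, 7, 6, 5, 4, 3, 2.
  13 → bin 1 (new)  [load 13/14]
  12 → bin 2 (new)  [load 12/14]
  12 → bin 3 (new)  [load 12/14]
  11 → bin 4 (new)  [load 11/14]
  9 → bin 5 (new)  [load 9/14]
  9 → bin 6 (new)  [load 9/14]
  7 → bin 7 (new)  [load 7/14]
  6 → bin 7  [load 13/14]
  5 → bin 5  [load 14/14]
  4 → bin 6  [load 13/14]
  3 → bin 4  [load 14/14]
  2 → bin 2  [load 14/14]
7 bins opened.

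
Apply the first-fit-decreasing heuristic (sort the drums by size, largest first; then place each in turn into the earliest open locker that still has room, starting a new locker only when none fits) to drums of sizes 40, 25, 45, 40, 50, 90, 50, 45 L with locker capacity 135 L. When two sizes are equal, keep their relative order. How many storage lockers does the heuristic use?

3

Sorted descending: 90, 50, 50, 45, 45, 40, 40, 25.
  90 → locker 1 (new)  [load 90/135]
  50 → locker 2 (new)  [load 50/135]
  50 → locker 2  [load 100/135]
  45 → locker 1  [load 135/135]
  45 → locker 3 (new)  [load 45/135]
  40 → locker 3  [load 85/135]
  40 → locker 3  [load 125/135]
  25 → locker 2  [load 125/135]
3 storage lockers opened.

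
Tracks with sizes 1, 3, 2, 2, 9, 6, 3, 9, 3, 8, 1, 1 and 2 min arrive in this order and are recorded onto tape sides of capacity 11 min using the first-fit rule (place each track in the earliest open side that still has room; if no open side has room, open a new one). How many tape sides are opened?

5

  1 → side 1 (new)  [load 1/11]
  3 → side 1  [load 4/11]
  2 → side 1  [load 6/11]
  2 → side 1  [load 8/11]
  9 → side 2 (new)  [load 9/11]
  6 → side 3 (new)  [load 6/11]
  3 → side 1  [load 11/11]
  9 → side 4 (new)  [load 9/11]
  3 → side 3  [load 9/11]
  8 → side 5 (new)  [load 8/11]
  1 → side 2  [load 10/11]
  1 → side 2  [load 11/11]
  2 → side 3  [load 11/11]
5 tape sides opened.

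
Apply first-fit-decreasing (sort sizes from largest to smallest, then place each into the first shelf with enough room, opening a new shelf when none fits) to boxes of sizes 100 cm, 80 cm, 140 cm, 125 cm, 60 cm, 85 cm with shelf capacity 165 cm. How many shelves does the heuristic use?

Sorted descending: 140, 125, 100, 85, 80, 60.
  140 → shelf 1 (new)  [load 140/165]
  125 → shelf 2 (new)  [load 125/165]
  100 → shelf 3 (new)  [load 100/165]
  85 → shelf 4 (new)  [load 85/165]
  80 → shelf 4  [load 165/165]
  60 → shelf 3  [load 160/165]
4 shelves opened.

4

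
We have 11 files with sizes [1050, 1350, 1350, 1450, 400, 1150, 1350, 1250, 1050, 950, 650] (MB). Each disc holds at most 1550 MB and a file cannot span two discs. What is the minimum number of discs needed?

10

Total = 1450 + 1350 + 1350 + 1350 + 1250 + 1150 + 1050 + 1050 + 950 + 650 + 400 = 12000 MB.
Lower bound: ⌈12000/1550⌉ = 8 discs.
Also, 9 files each exceed 775 MB, and no two of those can share a disc, so at least 9 discs are needed.
A packing using 10 discs:
  disc 1: 1450 = 1450
  disc 2: 1350 = 1350
  disc 3: 1350 = 1350
  disc 4: 1350 = 1350
  disc 5: 1250 = 1250
  disc 6: 1150 + 400 = 1550
  disc 7: 1050 = 1050
  disc 8: 1050 = 1050
  disc 9: 950 = 950
  disc 10: 650 = 650
No arrangement into 9 discs stays within capacity, so 10 is optimal.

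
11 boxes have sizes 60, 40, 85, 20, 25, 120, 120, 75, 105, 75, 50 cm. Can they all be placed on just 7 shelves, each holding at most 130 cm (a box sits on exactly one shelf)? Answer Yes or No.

Yes

A valid assignment using 7 shelves:
  shelf 1: 120 = 120
  shelf 2: 120 = 120
  shelf 3: 105 + 25 = 130
  shelf 4: 85 + 40 = 125
  shelf 5: 75 + 50 = 125
  shelf 6: 75 + 20 = 95
  shelf 7: 60 = 60
Every load is within 130 cm, so 7 shelves suffice.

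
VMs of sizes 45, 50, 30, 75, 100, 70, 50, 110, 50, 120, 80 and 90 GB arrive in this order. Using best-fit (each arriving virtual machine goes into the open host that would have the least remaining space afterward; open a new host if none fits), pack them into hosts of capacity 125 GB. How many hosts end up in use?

  45 → host 1 (new)  [load 45/125]
  50 → host 1  [load 95/125]
  30 → host 1  [load 125/125]
  75 → host 2 (new)  [load 75/125]
  100 → host 3 (new)  [load 100/125]
  70 → host 4 (new)  [load 70/125]
  50 → host 2  [load 125/125]
  110 → host 5 (new)  [load 110/125]
  50 → host 4  [load 120/125]
  120 → host 6 (new)  [load 120/125]
  80 → host 7 (new)  [load 80/125]
  90 → host 8 (new)  [load 90/125]
8 hosts opened.

8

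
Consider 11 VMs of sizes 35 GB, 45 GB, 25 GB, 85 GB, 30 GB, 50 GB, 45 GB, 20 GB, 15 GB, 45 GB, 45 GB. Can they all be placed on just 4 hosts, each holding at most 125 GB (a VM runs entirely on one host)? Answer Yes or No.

A valid assignment using 4 hosts:
  host 1: 85 + 35 = 120
  host 2: 50 + 45 + 30 = 125
  host 3: 45 + 45 + 25 = 115
  host 4: 45 + 20 + 15 = 80
Every load is within 125 GB, so 4 hosts suffice.

Yes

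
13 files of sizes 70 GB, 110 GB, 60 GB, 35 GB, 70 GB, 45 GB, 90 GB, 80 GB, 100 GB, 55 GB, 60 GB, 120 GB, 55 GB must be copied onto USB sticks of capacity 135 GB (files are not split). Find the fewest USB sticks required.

Total = 120 + 110 + 100 + 90 + 80 + 70 + 70 + 60 + 60 + 55 + 55 + 45 + 35 = 950 GB.
Lower bound: ⌈950/135⌉ = 8 USB sticks.
A packing using 8 USB sticks:
  USB stick 1: 120 = 120
  USB stick 2: 110 = 110
  USB stick 3: 100 + 35 = 135
  USB stick 4: 90 + 45 = 135
  USB stick 5: 80 + 55 = 135
  USB stick 6: 70 + 60 = 130
  USB stick 7: 70 + 60 = 130
  USB stick 8: 55 = 55
This matches the lower bound, so 8 is optimal.

8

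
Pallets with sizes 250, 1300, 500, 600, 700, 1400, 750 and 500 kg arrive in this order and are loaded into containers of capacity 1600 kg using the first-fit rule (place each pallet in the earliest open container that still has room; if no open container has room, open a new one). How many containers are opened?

  250 → container 1 (new)  [load 250/1600]
  1300 → container 1  [load 1550/1600]
  500 → container 2 (new)  [load 500/1600]
  600 → container 2  [load 1100/1600]
  700 → container 3 (new)  [load 700/1600]
  1400 → container 4 (new)  [load 1400/1600]
  750 → container 3  [load 1450/1600]
  500 → container 2  [load 1600/1600]
4 containers opened.

4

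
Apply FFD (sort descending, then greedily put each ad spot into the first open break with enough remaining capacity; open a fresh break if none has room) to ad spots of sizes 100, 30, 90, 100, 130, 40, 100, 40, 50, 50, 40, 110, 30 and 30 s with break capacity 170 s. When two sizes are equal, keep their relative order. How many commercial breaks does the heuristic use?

6

Sorted descending: 130, 110, 100, 100, 100, 90, 50, 50, 40, 40, 40, 30, 30, 30.
  130 → break 1 (new)  [load 130/170]
  110 → break 2 (new)  [load 110/170]
  100 → break 3 (new)  [load 100/170]
  100 → break 4 (new)  [load 100/170]
  100 → break 5 (new)  [load 100/170]
  90 → break 6 (new)  [load 90/170]
  50 → break 2  [load 160/170]
  50 → break 3  [load 150/170]
  40 → break 1  [load 170/170]
  40 → break 4  [load 140/170]
  40 → break 5  [load 140/170]
  30 → break 4  [load 170/170]
  30 → break 5  [load 170/170]
  30 → break 6  [load 120/170]
6 commercial breaks opened.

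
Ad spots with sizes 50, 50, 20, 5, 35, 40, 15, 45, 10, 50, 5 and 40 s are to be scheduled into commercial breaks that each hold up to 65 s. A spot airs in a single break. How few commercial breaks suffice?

7

Total = 50 + 50 + 50 + 45 + 40 + 40 + 35 + 20 + 15 + 10 + 5 + 5 = 365 s.
Lower bound: ⌈365/65⌉ = 6 commercial breaks.
Also, 7 ad spots each exceed 65/2 s, and no two of those can share a break, so at least 7 commercial breaks are needed.
A packing using 7 commercial breaks:
  break 1: 50 + 15 = 65
  break 2: 50 + 10 + 5 = 65
  break 3: 50 + 5 = 55
  break 4: 45 + 20 = 65
  break 5: 40 = 40
  break 6: 40 = 40
  break 7: 35 = 35
This matches the lower bound, so 7 is optimal.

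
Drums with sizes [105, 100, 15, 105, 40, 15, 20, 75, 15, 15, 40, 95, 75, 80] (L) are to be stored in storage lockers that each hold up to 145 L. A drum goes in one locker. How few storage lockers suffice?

Total = 105 + 105 + 100 + 95 + 80 + 75 + 75 + 40 + 40 + 20 + 15 + 15 + 15 + 15 = 795 L.
Lower bound: ⌈795/145⌉ = 6 storage lockers.
Also, 7 drums each exceed 145/2 L, and no two of those can share a locker, so at least 7 storage lockers are needed.
A packing using 7 storage lockers:
  locker 1: 105 + 40 = 145
  locker 2: 105 + 40 = 145
  locker 3: 100 + 20 + 15 = 135
  locker 4: 95 + 15 + 15 + 15 = 140
  locker 5: 80 = 80
  locker 6: 75 = 75
  locker 7: 75 = 75
This matches the lower bound, so 7 is optimal.

7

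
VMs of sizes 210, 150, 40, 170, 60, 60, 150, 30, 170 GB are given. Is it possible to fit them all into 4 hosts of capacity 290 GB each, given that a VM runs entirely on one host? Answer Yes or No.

No

Total = 1040 GB; ⌈1040/290⌉ = 4.
5 VMs each exceed half the capacity and cannot share a host, forcing at least 5 hosts.
At least 5 hosts are required, but only 4 are allowed.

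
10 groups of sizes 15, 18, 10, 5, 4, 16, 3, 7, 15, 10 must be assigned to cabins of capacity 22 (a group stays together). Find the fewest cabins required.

5

Total = 18 + 16 + 15 + 15 + 10 + 10 + 7 + 5 + 4 + 3 = 103.
Lower bound: ⌈103/22⌉ = 5 cabins.
A packing using 5 cabins:
  cabin 1: 18 + 4 = 22
  cabin 2: 16 + 5 = 21
  cabin 3: 15 + 7 = 22
  cabin 4: 15 + 3 = 18
  cabin 5: 10 + 10 = 20
This matches the lower bound, so 5 is optimal.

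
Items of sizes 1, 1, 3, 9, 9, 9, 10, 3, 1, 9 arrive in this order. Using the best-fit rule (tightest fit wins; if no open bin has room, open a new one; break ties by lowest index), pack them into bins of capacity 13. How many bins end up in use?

6

  1 → bin 1 (new)  [load 1/13]
  1 → bin 1  [load 2/13]
  3 → bin 1  [load 5/13]
  9 → bin 2 (new)  [load 9/13]
  9 → bin 3 (new)  [load 9/13]
  9 → bin 4 (new)  [load 9/13]
  10 → bin 5 (new)  [load 10/13]
  3 → bin 5  [load 13/13]
  1 → bin 2  [load 10/13]
  9 → bin 6 (new)  [load 9/13]
6 bins opened.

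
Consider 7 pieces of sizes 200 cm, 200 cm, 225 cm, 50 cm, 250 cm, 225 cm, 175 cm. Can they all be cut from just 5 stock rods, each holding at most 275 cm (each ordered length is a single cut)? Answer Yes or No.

No

Total = 1325 cm; ⌈1325/275⌉ = 5.
6 pieces each exceed half the capacity and cannot share a stock rod, forcing at least 6 stock rods.
At least 6 stock rods are required, but only 5 are allowed.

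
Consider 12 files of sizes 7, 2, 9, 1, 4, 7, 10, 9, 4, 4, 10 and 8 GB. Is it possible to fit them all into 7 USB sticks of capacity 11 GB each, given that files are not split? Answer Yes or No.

No

Total = 75 GB; ⌈75/11⌉ = 7.
The bound of 7 does not rule out 7, but exhaustive search shows no assignment into 7 USB sticks of capacity 11 GB exists — the minimum is 8.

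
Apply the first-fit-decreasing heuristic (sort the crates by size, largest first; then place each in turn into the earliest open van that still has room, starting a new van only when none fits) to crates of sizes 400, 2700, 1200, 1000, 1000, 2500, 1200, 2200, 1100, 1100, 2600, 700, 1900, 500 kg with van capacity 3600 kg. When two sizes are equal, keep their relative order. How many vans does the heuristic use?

6

Sorted descending: 2700, 2600, 2500, 2200, 1900, 1200, 1200, 1100, 1100, 1000, 1000, 700, 500, 400.
  2700 → van 1 (new)  [load 2700/3600]
  2600 → van 2 (new)  [load 2600/3600]
  2500 → van 3 (new)  [load 2500/3600]
  2200 → van 4 (new)  [load 2200/3600]
  1900 → van 5 (new)  [load 1900/3600]
  1200 → van 4  [load 3400/3600]
  1200 → van 5  [load 3100/3600]
  1100 → van 3  [load 3600/3600]
  1100 → van 6 (new)  [load 1100/3600]
  1000 → van 2  [load 3600/3600]
  1000 → van 6  [load 2100/3600]
  700 → van 1  [load 3400/3600]
  500 → van 5  [load 3600/3600]
  400 → van 6  [load 2500/3600]
6 vans opened.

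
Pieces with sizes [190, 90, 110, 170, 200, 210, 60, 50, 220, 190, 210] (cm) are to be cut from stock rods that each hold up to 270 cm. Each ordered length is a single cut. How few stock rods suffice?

Total = 220 + 210 + 210 + 200 + 190 + 190 + 170 + 110 + 90 + 60 + 50 = 1700 cm.
Lower bound: ⌈1700/270⌉ = 7 stock rods.
A packing using 8 stock rods:
  stock rod 1: 220 + 50 = 270
  stock rod 2: 210 + 60 = 270
  stock rod 3: 210 = 210
  stock rod 4: 200 = 200
  stock rod 5: 190 = 190
  stock rod 6: 190 = 190
  stock rod 7: 170 + 90 = 260
  stock rod 8: 110 = 110
No arrangement into 7 stock rods stays within capacity, so 8 is optimal.

8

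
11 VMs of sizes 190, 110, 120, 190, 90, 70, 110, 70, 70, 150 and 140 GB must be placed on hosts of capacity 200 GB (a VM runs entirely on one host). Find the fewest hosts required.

Total = 190 + 190 + 150 + 140 + 120 + 110 + 110 + 90 + 70 + 70 + 70 = 1310 GB.
Lower bound: ⌈1310/200⌉ = 7 hosts.
A packing using 8 hosts:
  host 1: 190 = 190
  host 2: 190 = 190
  host 3: 150 = 150
  host 4: 140 = 140
  host 5: 120 + 70 = 190
  host 6: 110 + 90 = 200
  host 7: 110 + 70 = 180
  host 8: 70 = 70
No arrangement into 7 hosts stays within capacity, so 8 is optimal.

8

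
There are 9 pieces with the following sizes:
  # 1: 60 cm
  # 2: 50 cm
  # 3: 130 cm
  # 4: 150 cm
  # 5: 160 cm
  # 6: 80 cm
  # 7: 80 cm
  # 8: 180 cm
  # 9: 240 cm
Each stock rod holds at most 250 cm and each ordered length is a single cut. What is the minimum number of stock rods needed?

5

Total = 240 + 180 + 160 + 150 + 130 + 80 + 80 + 60 + 50 = 1130 cm.
Lower bound: ⌈1130/250⌉ = 5 stock rods.
A packing using 5 stock rods:
  stock rod 1: 240 = 240
  stock rod 2: 180 + 60 = 240
  stock rod 3: 160 + 80 = 240
  stock rod 4: 150 + 80 = 230
  stock rod 5: 130 + 50 = 180
This matches the lower bound, so 5 is optimal.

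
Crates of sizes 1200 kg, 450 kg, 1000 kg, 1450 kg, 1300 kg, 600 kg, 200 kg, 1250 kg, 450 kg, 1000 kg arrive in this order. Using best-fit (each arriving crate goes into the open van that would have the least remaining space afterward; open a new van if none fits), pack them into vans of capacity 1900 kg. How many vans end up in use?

  1200 → van 1 (new)  [load 1200/1900]
  450 → van 1  [load 1650/1900]
  1000 → van 2 (new)  [load 1000/1900]
  1450 → van 3 (new)  [load 1450/1900]
  1300 → van 4 (new)  [load 1300/1900]
  600 → van 4  [load 1900/1900]
  200 → van 1  [load 1850/1900]
  1250 → van 5 (new)  [load 1250/1900]
  450 → van 3  [load 1900/1900]
  1000 → van 6 (new)  [load 1000/1900]
6 vans opened.

6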